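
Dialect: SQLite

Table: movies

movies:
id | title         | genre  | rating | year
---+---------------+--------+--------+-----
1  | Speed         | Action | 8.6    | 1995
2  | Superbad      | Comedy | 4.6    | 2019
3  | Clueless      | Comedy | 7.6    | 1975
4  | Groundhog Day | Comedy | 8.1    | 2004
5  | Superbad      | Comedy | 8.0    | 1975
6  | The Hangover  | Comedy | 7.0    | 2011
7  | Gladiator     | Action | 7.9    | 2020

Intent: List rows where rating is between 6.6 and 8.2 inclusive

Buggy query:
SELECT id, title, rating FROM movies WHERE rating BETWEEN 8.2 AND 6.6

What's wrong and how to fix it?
Bug: The bounds are reversed; BETWEEN a AND b requires a <= b to match anything

Fix: Swap the bounds so the smaller value comes first

Corrected query:
SELECT id, title, rating FROM movies WHERE rating BETWEEN 6.6 AND 8.2

Result:
id | title         | rating
---+---------------+-------
3  | Clueless      | 7.6   
4  | Groundhog Day | 8.1   
5  | Superbad      | 8     
6  | The Hangover  | 7     
7  | Gladiator     | 7.9   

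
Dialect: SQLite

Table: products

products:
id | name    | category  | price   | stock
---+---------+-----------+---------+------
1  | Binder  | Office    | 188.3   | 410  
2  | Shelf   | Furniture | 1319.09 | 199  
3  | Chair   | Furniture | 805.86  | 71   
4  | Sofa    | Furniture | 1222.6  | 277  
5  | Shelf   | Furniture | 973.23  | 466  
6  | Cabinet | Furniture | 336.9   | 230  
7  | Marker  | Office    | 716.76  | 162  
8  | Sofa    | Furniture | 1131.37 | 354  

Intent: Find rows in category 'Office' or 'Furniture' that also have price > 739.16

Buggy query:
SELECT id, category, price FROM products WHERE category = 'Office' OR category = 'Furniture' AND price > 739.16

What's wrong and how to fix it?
Bug: AND binds tighter than OR, so this parses as category = 'Office' OR (category = 'Furniture' AND price > 739.16)

Fix: Group the OR with parentheses (or use IN), then AND the threshold

Corrected query:
SELECT id, category, price FROM products WHERE (category = 'Office' OR category = 'Furniture') AND price > 739.16

Result:
id | category  | price  
---+-----------+--------
2  | Furniture | 1319.09
3  | Furniture | 805.86 
4  | Furniture | 1222.6 
5  | Furniture | 973.23 
8  | Furniture | 1131.37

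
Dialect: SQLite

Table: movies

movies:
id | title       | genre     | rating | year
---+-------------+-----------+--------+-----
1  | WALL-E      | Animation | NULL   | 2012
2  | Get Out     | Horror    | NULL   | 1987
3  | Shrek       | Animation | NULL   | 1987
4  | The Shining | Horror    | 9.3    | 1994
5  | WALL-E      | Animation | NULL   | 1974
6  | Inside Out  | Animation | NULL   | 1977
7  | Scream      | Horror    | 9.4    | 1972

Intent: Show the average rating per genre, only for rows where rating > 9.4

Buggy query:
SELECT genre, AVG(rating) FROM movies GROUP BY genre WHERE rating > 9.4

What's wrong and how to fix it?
Bug: WHERE cannot follow GROUP BY

Fix: Move the WHERE clause before GROUP BY

Corrected query:
SELECT genre, AVG(rating) FROM movies WHERE rating > 9.4 GROUP BY genre

Result:
(no rows)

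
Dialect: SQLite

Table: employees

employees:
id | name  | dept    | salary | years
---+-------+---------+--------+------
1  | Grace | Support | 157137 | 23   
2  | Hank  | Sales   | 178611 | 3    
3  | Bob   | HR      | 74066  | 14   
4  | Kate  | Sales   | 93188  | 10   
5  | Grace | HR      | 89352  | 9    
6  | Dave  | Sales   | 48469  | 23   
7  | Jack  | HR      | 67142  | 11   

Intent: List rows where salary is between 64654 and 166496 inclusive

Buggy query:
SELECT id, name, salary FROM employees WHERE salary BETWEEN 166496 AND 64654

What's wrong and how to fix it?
Bug: The bounds are reversed; BETWEEN a AND b requires a <= b to match anything

Fix: Swap the bounds so the smaller value comes first

Corrected query:
SELECT id, name, salary FROM employees WHERE salary BETWEEN 64654 AND 166496

Result:
id | name  | salary
---+-------+-------
1  | Grace | 157137
3  | Bob   | 74066 
4  | Kate  | 93188 
5  | Grace | 89352 
7  | Jack  | 67142 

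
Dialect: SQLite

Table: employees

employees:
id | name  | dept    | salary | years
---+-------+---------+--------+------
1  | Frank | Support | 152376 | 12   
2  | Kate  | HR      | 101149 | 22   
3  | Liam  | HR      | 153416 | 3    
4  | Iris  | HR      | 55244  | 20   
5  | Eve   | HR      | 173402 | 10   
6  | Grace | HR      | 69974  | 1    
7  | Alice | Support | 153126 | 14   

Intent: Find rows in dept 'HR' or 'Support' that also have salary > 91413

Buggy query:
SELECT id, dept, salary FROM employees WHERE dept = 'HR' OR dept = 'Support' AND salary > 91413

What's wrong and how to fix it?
Bug: Without parentheses, AND is evaluated before OR, so the salary filter only applies to the 'Support' branch

Fix: Group the OR with parentheses (or use IN), then AND the threshold

Corrected query:
SELECT id, dept, salary FROM employees WHERE (dept = 'HR' OR dept = 'Support') AND salary > 91413

Result:
id | dept    | salary
---+---------+-------
1  | Support | 152376
2  | HR      | 101149
3  | HR      | 153416
5  | HR      | 173402
7  | Support | 153126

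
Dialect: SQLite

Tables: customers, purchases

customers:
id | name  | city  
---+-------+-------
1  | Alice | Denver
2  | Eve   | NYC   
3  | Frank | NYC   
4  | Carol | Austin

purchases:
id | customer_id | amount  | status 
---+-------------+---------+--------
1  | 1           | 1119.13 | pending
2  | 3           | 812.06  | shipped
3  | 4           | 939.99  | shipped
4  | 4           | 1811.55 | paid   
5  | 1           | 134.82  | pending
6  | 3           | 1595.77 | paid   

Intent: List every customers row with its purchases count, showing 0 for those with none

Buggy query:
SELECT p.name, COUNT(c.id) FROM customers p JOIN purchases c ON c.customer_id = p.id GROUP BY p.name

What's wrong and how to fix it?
Bug: An inner join excludes parents with zero children

Fix: Use LEFT JOIN so parents without children still appear (COUNT(c.id) gives 0)

Corrected query:
SELECT p.name, COUNT(c.id) FROM customers p LEFT JOIN purchases c ON c.customer_id = p.id GROUP BY p.name

Result:
name  | COUNT(c.id)
------+------------
Alice | 2          
Carol | 2          
Eve   | 0          
Frank | 2          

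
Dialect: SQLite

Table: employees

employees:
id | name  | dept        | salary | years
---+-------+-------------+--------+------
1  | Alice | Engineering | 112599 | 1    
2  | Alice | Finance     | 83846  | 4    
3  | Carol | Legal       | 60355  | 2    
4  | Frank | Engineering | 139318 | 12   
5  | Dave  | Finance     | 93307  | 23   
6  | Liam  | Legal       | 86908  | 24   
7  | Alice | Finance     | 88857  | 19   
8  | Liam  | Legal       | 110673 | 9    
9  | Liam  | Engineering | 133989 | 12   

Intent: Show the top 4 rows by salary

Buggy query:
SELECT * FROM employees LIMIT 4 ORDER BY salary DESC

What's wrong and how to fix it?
Bug: LIMIT must come after ORDER BY

Fix: Sort with ORDER BY, then apply LIMIT

Corrected query:
SELECT * FROM employees ORDER BY salary DESC LIMIT 4

Result:
id | name  | dept        | salary | years
---+-------+-------------+--------+------
4  | Frank | Engineering | 139318 | 12   
9  | Liam  | Engineering | 133989 | 12   
1  | Alice | Engineering | 112599 | 1    
8  | Liam  | Legal       | 110673 | 9    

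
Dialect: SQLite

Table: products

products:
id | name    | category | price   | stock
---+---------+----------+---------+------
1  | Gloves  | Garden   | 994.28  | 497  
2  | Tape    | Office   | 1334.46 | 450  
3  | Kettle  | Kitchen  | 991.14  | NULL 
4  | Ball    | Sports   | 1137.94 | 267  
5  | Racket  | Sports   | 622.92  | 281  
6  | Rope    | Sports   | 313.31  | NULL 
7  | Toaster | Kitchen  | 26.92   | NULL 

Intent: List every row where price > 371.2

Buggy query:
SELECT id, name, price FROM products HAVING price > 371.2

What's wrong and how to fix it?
Bug: HAVING filters the output of aggregation, but this query has no GROUP BY and no aggregate functions, so SQLite rejects it (HAVING clause on a non-aggregate query); the condition here is per row

Fix: Use WHERE for row-level filtering

Corrected query:
SELECT id, name, price FROM products WHERE price > 371.2

Result:
id | name   | price  
---+--------+--------
1  | Gloves | 994.28 
2  | Tape   | 1334.46
3  | Kettle | 991.14 
4  | Ball   | 1137.94
5  | Racket | 622.92 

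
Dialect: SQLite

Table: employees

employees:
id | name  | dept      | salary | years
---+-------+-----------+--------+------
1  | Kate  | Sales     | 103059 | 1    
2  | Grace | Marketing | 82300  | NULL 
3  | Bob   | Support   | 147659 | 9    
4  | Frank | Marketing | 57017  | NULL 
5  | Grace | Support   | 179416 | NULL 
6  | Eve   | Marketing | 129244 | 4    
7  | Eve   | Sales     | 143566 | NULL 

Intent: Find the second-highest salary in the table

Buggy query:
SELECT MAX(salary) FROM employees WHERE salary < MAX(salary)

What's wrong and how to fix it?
Bug: The inner MAX is an aggregate inside WHERE, which is not allowed

Fix: Compute the overall MAX in a subquery, then take MAX of rows below it

Corrected query:
SELECT MAX(salary) FROM employees WHERE salary < (SELECT MAX(salary) FROM employees)

Result:
MAX(salary)
-----------
147659     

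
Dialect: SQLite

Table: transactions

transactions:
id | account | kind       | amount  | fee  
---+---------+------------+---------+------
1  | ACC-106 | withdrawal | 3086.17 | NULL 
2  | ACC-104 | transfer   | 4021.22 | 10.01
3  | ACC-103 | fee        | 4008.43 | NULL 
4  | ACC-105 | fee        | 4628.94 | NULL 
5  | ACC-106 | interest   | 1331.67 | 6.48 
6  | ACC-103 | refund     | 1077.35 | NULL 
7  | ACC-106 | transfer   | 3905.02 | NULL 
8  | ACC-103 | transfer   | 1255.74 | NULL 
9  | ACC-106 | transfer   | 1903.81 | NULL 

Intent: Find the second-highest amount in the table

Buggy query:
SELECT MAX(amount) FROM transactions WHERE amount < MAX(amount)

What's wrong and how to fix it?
Bug: The inner MAX is an aggregate inside WHERE, which is not allowed

Fix: Put the inner MAX in a scalar subquery

Corrected query:
SELECT MAX(amount) FROM transactions WHERE amount < (SELECT MAX(amount) FROM transactions)

Result:
MAX(amount)
-----------
4021.22    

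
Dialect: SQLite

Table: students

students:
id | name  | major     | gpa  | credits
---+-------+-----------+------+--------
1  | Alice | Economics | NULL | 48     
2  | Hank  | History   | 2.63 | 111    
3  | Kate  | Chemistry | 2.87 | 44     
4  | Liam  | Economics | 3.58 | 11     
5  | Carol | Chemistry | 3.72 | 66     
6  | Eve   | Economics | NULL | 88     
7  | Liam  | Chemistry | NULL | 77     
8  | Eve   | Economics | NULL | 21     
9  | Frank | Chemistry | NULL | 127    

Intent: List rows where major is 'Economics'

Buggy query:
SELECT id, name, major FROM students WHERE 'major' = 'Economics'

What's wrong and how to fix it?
Bug: Single quotes denote string literals in SQL; the column name is being compared as a constant string

Fix: Reference the column as major without single quotes

Corrected query:
SELECT id, name, major FROM students WHERE major = 'Economics'

Result:
id | name  | major    
---+-------+----------
1  | Alice | Economics
4  | Liam  | Economics
6  | Eve   | Economics
8  | Eve   | Economics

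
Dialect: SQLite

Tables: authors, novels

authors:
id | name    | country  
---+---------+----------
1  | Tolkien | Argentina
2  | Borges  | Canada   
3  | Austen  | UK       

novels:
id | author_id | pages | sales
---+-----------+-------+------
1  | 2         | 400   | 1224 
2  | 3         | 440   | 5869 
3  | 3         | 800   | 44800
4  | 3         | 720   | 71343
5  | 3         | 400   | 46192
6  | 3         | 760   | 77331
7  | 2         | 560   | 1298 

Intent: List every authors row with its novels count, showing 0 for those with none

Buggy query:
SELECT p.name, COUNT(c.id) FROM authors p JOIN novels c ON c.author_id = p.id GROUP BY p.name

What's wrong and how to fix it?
Bug: INNER JOIN drops authors rows that have no matching novels rows

Fix: Switch to LEFT JOIN to retain unmatched parent rows

Corrected query:
SELECT p.name, COUNT(c.id) FROM authors p LEFT JOIN novels c ON c.author_id = p.id GROUP BY p.name

Result:
name    | COUNT(c.id)
--------+------------
Austen  | 5          
Borges  | 2          
Tolkien | 0          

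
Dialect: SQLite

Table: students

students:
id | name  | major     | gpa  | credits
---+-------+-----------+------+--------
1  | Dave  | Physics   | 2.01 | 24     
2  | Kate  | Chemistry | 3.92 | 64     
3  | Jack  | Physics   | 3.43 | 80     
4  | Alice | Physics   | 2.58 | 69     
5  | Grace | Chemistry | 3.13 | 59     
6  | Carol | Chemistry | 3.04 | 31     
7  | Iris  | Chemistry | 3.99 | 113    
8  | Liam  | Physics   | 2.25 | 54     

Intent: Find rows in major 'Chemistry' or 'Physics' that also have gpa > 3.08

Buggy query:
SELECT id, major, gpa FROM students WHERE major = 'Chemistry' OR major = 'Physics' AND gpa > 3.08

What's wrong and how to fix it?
Bug: Without parentheses, AND is evaluated before OR, so the gpa filter only applies to the 'Physics' branch

Fix: Add parentheses around the OR so the AND applies to both alternatives

Corrected query:
SELECT id, major, gpa FROM students WHERE (major = 'Chemistry' OR major = 'Physics') AND gpa > 3.08

Result:
id | major     | gpa 
---+-----------+-----
2  | Chemistry | 3.92
3  | Physics   | 3.43
5  | Chemistry | 3.13
7  | Chemistry | 3.99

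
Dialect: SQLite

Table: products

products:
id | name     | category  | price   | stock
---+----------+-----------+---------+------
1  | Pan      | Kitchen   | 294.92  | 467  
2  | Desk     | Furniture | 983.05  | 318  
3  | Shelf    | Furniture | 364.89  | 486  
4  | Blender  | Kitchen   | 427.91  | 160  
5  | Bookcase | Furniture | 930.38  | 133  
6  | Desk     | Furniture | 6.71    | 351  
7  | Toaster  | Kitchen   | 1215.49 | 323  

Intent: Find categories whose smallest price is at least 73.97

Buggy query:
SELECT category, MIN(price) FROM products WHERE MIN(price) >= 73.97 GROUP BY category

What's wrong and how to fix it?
Bug: Aggregates like MIN are computed per group after WHERE runs

Fix: Replace WHERE with HAVING after the GROUP BY

Corrected query:
SELECT category, MIN(price) FROM products GROUP BY category HAVING MIN(price) >= 73.97

Result:
category | MIN(price)
---------+-----------
Kitchen  | 294.92    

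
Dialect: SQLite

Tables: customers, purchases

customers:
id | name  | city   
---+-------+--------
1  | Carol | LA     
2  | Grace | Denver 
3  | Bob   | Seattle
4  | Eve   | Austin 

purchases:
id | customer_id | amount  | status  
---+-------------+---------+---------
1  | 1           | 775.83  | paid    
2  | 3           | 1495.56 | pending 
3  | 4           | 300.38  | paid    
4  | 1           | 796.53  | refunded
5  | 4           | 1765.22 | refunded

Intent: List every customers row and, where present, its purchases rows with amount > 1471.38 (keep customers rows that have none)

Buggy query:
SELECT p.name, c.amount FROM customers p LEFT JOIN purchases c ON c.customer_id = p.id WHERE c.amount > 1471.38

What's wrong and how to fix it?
Bug: A WHERE condition on the right-hand table after LEFT JOIN drops unmatched parents

Fix: Move the right-table condition into the ON clause so unmatched parents are kept

Corrected query:
SELECT p.name, c.amount FROM customers p LEFT JOIN purchases c ON c.customer_id = p.id AND c.amount > 1471.38

Result:
name  | amount 
------+--------
Carol | NULL   
Grace | NULL   
Bob   | 1495.56
Eve   | 1765.22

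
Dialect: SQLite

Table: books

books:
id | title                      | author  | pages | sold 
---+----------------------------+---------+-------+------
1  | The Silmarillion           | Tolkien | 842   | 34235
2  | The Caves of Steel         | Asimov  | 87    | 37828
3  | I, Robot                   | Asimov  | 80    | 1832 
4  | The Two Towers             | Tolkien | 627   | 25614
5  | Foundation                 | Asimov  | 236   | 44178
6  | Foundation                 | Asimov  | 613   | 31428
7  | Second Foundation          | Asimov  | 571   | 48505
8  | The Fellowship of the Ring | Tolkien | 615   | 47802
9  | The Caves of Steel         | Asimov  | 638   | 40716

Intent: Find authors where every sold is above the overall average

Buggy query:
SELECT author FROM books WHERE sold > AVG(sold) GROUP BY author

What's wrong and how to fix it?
Bug: WHERE evaluates per row before aggregation, so AVG() is unavailable

Fix: Compute the overall average in a scalar subquery and compare each group's MIN against it in HAVING

Corrected query:
SELECT author FROM books GROUP BY author HAVING MIN(sold) > (SELECT AVG(sold) FROM books)

Result:
(no rows)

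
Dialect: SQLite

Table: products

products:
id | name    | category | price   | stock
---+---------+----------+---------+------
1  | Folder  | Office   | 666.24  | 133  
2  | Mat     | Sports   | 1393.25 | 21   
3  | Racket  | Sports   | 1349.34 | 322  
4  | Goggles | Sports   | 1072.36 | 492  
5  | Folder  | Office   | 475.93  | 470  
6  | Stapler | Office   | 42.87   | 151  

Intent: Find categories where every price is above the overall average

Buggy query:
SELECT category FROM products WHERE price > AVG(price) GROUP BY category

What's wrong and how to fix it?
Bug: AVG() is an aggregate; it can't sit directly in WHERE

Fix: Compute the overall average in a scalar subquery and compare each group's MIN against it in HAVING

Corrected query:
SELECT category FROM products GROUP BY category HAVING MIN(price) > (SELECT AVG(price) FROM products)

Result:
category
--------
Sports  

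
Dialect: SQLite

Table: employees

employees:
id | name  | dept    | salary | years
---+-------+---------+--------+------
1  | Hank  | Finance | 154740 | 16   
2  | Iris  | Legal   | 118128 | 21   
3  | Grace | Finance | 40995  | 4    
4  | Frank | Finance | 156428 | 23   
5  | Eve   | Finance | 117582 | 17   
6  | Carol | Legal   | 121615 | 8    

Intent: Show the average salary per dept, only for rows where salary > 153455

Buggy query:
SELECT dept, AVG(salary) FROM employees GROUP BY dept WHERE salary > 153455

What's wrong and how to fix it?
Bug: WHERE cannot follow GROUP BY

Fix: Place WHERE between FROM and GROUP BY

Corrected query:
SELECT dept, AVG(salary) FROM employees WHERE salary > 153455 GROUP BY dept

Result:
dept    | AVG(salary)
--------+------------
Finance | 155584     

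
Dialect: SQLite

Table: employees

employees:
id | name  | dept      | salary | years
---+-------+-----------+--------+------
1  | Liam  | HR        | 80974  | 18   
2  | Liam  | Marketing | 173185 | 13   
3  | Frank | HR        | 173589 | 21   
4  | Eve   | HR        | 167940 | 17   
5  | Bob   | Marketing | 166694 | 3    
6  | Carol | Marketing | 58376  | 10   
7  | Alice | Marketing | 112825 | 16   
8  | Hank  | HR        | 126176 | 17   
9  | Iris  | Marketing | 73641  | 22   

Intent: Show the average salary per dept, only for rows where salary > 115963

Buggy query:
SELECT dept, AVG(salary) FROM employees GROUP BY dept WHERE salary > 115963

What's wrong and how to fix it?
Bug: WHERE cannot follow GROUP BY

Fix: Place WHERE between FROM and GROUP BY

Corrected query:
SELECT dept, AVG(salary) FROM employees WHERE salary > 115963 GROUP BY dept

Result:
dept      | AVG(salary)  
----------+--------------
HR        | 155901.666667
Marketing | 169939.5     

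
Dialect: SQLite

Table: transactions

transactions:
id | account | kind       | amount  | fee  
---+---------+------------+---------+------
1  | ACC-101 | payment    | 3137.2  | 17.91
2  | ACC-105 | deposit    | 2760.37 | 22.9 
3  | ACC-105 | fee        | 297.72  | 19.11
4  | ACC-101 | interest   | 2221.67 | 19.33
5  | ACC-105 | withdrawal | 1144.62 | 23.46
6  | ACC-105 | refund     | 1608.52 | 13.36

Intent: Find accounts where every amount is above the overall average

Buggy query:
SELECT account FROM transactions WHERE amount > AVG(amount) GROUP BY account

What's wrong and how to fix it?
Bug: AVG() is an aggregate; it can't sit directly in WHERE

Fix: Compute the overall average in a scalar subquery and compare each group's MIN against it in HAVING

Corrected query:
SELECT account FROM transactions GROUP BY account HAVING MIN(amount) > (SELECT AVG(amount) FROM transactions)

Result:
account
-------
ACC-101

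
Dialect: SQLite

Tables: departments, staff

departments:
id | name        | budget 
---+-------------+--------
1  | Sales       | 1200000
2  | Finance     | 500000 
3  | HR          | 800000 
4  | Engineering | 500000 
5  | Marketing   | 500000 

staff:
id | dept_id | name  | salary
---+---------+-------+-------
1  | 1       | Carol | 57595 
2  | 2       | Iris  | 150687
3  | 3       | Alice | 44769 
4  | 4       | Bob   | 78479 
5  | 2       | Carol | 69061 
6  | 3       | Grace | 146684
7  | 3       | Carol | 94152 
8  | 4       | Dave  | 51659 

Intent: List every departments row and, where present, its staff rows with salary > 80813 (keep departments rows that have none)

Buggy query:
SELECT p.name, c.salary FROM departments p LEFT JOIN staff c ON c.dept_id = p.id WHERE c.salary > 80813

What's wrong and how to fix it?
Bug: A WHERE condition on the right-hand table after LEFT JOIN drops unmatched parents

Fix: Move the right-table condition into the ON clause so unmatched parents are kept

Corrected query:
SELECT p.name, c.salary FROM departments p LEFT JOIN staff c ON c.dept_id = p.id AND c.salary > 80813

Result:
name        | salary
------------+-------
Sales       | NULL  
Finance     | 150687
HR          | 94152 
HR          | 146684
Engineering | NULL  
Marketing   | NULL  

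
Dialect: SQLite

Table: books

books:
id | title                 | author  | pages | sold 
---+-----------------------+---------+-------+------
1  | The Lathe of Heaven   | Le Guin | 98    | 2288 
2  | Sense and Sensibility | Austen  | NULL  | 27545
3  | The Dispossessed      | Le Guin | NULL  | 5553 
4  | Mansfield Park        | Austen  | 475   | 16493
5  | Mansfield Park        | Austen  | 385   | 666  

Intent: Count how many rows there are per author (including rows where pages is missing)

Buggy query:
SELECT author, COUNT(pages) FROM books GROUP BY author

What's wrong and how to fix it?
Bug: COUNT(pages) skips NULLs, so groups with missing pages are undercounted

Fix: Use COUNT(*) to count all rows regardless of NULL

Corrected query:
SELECT author, COUNT(*) FROM books GROUP BY author

Result:
author  | COUNT(*)
--------+---------
Austen  | 3       
Le Guin | 2       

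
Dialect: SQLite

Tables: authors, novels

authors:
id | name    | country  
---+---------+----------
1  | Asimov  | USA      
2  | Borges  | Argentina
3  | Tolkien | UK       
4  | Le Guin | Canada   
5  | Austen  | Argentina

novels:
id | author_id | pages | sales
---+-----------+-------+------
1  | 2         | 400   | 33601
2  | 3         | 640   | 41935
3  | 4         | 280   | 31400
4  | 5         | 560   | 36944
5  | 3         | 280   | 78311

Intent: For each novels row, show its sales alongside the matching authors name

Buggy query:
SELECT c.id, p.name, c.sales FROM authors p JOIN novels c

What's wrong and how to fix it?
Bug: JOIN with no ON clause produces a cartesian product; every novels row pairs with every authors row

Fix: Add ON c.author_id = p.id to the JOIN

Corrected query:
SELECT c.id, p.name, c.sales FROM authors p JOIN novels c ON c.author_id = p.id

Result:
id | name    | sales
---+---------+------
1  | Borges  | 33601
2  | Tolkien | 41935
3  | Le Guin | 31400
4  | Austen  | 36944
5  | Tolkien | 78311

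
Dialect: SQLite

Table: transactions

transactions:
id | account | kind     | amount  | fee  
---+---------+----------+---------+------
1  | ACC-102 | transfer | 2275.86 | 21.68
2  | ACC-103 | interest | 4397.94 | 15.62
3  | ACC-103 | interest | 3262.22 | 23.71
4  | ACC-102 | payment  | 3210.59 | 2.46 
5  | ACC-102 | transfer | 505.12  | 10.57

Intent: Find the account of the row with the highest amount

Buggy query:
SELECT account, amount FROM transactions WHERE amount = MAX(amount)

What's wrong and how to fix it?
Bug: WHERE is evaluated per row; an aggregate over the whole table isn't defined there

Fix: Use a subquery: WHERE amount = (SELECT MAX(amount) FROM transactions)

Corrected query:
SELECT account, amount FROM transactions WHERE amount = (SELECT MAX(amount) FROM transactions)

Result:
account | amount 
--------+--------
ACC-103 | 4397.94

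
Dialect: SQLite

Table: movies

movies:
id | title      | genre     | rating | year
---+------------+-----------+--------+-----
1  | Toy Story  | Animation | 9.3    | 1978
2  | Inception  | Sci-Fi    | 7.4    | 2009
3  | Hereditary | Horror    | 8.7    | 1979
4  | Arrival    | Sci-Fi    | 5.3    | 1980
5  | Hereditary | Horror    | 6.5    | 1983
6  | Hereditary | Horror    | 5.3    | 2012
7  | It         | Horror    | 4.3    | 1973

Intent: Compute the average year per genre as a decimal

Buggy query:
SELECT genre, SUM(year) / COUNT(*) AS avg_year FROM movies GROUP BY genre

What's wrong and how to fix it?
Bug: Both operands are integers, so '/' performs integer division and truncates

Fix: Multiply by 1.0 (or CAST to REAL) to force floating-point division

Corrected query:
SELECT genre, SUM(year) * 1.0 / COUNT(*) AS avg_year FROM movies GROUP BY genre

Result:
genre     | avg_year
----------+---------
Animation | 1978    
Horror    | 1986.75 
Sci-Fi    | 1994.5  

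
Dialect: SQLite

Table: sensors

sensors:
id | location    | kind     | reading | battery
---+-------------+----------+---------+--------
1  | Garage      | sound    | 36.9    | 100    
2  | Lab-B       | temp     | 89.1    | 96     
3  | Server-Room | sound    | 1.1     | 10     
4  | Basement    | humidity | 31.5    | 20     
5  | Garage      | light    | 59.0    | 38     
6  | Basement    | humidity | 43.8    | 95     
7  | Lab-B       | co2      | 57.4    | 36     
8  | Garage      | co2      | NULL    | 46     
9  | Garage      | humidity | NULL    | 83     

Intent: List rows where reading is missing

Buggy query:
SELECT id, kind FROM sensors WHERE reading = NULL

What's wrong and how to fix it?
Bug: Comparing to NULL with '=' never matches; NULL = NULL is unknown, not true

Fix: Replace '= NULL' with 'IS NULL'

Corrected query:
SELECT id, kind FROM sensors WHERE reading IS NULL

Result:
id | kind    
---+---------
8  | co2     
9  | humidity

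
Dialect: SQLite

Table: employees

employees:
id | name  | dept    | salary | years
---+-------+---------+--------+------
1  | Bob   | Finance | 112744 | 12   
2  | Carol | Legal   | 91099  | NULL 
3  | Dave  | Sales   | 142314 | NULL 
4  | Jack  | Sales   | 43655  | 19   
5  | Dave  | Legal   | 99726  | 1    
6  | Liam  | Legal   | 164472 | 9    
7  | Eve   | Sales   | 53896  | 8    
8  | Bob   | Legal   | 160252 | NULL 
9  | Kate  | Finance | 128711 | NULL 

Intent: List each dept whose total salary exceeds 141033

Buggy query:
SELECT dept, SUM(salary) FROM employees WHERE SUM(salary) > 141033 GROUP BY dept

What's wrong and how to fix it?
Bug: WHERE runs before GROUP BY, so aggregates aren't available there

Fix: Move the aggregate condition to a HAVING clause

Corrected query:
SELECT dept, SUM(salary) FROM employees GROUP BY dept HAVING SUM(salary) > 141033

Result:
dept    | SUM(salary)
--------+------------
Finance | 241455     
Legal   | 515549     
Sales   | 239865     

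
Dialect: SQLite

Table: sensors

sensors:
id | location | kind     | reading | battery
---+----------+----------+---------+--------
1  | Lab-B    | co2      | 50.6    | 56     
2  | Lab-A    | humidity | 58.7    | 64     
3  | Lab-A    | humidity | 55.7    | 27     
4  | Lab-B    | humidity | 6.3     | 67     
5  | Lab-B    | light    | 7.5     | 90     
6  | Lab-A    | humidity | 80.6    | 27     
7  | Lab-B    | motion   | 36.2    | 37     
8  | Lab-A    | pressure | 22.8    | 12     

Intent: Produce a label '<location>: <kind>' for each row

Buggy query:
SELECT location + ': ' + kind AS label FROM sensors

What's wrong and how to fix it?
Bug: SQLite uses || for string concatenation; + coerces text to numbers (yielding 0)

Fix: Replace + with || to concatenate text

Corrected query:
SELECT location || ': ' || kind AS label FROM sensors

Result:
label          
---------------
Lab-B: co2     
Lab-A: humidity
Lab-A: humidity
Lab-B: humidity
Lab-B: light   
Lab-A: humidity
Lab-B: motion  
Lab-A: pressure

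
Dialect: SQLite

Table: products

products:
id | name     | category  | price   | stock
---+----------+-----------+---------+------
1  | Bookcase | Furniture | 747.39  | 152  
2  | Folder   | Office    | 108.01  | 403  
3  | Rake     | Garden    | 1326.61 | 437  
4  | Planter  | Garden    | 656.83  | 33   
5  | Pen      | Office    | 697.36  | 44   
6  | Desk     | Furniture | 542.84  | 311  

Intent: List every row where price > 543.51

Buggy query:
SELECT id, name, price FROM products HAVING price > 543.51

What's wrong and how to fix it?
Bug: This is a non-aggregate query (no GROUP BY, no aggregates), so in SQLite the HAVING clause is invalid here; a row-level condition belongs in WHERE

Fix: Use WHERE for row-level filtering

Corrected query:
SELECT id, name, price FROM products WHERE price > 543.51

Result:
id | name     | price  
---+----------+--------
1  | Bookcase | 747.39 
3  | Rake     | 1326.61
4  | Planter  | 656.83 
5  | Pen      | 697.36 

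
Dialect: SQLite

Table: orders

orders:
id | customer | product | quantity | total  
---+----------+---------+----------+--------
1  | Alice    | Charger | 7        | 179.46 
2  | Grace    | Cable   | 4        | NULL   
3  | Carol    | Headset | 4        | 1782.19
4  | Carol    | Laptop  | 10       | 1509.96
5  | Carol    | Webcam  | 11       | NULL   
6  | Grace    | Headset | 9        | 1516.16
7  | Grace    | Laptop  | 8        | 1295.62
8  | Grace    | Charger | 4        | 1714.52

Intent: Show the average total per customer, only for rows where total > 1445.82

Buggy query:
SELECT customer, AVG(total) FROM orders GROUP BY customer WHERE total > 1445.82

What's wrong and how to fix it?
Bug: Row-level WHERE must come before GROUP BY in the clause order

Fix: Place WHERE between FROM and GROUP BY

Corrected query:
SELECT customer, AVG(total) FROM orders WHERE total > 1445.82 GROUP BY customer

Result:
customer | AVG(total)
---------+-----------
Carol    | 1646.075  
Grace    | 1615.34   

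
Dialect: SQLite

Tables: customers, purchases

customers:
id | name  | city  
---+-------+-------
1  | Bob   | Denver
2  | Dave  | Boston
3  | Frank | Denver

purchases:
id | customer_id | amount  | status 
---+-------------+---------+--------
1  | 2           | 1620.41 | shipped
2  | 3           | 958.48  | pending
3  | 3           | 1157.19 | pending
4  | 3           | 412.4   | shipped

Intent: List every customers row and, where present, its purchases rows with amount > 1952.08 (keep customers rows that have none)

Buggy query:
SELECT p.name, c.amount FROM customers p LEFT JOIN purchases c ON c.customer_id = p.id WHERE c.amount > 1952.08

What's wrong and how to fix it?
Bug: A WHERE condition on the right-hand table after LEFT JOIN drops unmatched parents

Fix: Put 'c.amount > 1952.08' in the JOIN's ON clause instead of WHERE

Corrected query:
SELECT p.name, c.amount FROM customers p LEFT JOIN purchases c ON c.customer_id = p.id AND c.amount > 1952.08

Result:
name  | amount
------+-------
Bob   | NULL  
Dave  | NULL  
Frank | NULL  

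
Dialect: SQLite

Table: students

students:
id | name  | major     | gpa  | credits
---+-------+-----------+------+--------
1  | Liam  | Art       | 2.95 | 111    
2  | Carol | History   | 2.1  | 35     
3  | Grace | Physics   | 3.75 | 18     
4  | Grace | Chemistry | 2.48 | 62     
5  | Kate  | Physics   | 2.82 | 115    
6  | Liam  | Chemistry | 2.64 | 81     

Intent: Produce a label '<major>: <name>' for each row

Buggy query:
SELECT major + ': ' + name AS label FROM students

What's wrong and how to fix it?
Bug: '+' is numeric addition; on text columns SQLite converts them to 0 instead of concatenating

Fix: Use the || operator for string concatenation

Corrected query:
SELECT major || ': ' || name AS label FROM students

Result:
label           
----------------
Art: Liam       
History: Carol  
Physics: Grace  
Chemistry: Grace
Physics: Kate   
Chemistry: Liam 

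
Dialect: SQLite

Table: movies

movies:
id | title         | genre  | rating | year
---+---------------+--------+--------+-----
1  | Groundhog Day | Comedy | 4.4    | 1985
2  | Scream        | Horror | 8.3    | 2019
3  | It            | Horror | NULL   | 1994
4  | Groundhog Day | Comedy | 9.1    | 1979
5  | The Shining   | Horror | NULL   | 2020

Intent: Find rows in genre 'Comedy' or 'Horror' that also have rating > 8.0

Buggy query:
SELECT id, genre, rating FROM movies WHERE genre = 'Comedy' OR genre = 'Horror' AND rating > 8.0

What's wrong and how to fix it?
Bug: Without parentheses, AND is evaluated before OR, so the rating filter only applies to the 'Horror' branch

Fix: Group the OR with parentheses (or use IN), then AND the threshold

Corrected query:
SELECT id, genre, rating FROM movies WHERE (genre = 'Comedy' OR genre = 'Horror') AND rating > 8.0

Result:
id | genre  | rating
---+--------+-------
2  | Horror | 8.3   
4  | Comedy | 9.1   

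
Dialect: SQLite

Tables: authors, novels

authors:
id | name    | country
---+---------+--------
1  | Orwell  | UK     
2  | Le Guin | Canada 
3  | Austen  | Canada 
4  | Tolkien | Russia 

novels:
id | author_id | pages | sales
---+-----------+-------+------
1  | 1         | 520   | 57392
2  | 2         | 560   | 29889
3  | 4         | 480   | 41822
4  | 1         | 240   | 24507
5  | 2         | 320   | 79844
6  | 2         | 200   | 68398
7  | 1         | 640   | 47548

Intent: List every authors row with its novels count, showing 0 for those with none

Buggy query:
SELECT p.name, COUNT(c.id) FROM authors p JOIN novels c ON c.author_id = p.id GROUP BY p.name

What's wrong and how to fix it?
Bug: INNER JOIN drops authors rows that have no matching novels rows

Fix: Switch to LEFT JOIN to retain unmatched parent rows

Corrected query:
SELECT p.name, COUNT(c.id) FROM authors p LEFT JOIN novels c ON c.author_id = p.id GROUP BY p.name

Result:
name    | COUNT(c.id)
--------+------------
Austen  | 0          
Le Guin | 3          
Orwell  | 3          
Tolkien | 1          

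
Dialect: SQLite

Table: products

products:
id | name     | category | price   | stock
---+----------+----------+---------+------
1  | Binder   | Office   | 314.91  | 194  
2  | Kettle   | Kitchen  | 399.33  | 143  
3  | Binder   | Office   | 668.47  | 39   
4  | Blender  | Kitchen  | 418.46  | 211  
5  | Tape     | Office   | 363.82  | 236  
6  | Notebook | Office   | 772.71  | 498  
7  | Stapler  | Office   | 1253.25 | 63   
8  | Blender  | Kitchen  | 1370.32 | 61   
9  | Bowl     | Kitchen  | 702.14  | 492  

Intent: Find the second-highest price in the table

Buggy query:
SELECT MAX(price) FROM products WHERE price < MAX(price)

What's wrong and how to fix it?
Bug: MAX(price) on the right of the comparison is an aggregate-in-WHERE error

Fix: Compute the overall MAX in a subquery, then take MAX of rows below it

Corrected query:
SELECT MAX(price) FROM products WHERE price < (SELECT MAX(price) FROM products)

Result:
MAX(price)
----------
1253.25   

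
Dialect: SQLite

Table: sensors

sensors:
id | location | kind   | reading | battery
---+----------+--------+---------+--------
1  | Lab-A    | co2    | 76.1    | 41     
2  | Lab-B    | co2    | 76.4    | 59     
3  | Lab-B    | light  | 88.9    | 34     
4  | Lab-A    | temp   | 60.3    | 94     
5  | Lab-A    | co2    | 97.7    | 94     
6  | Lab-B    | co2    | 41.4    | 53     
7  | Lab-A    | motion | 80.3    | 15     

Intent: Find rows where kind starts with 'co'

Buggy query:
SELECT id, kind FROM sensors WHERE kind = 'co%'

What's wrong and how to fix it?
Bug: '=' compares the literal string including the % character; pattern matching needs LIKE

Fix: Use LIKE for wildcard pattern matching

Corrected query:
SELECT id, kind FROM sensors WHERE kind LIKE 'co%'

Result:
id | kind
---+-----
1  | co2 
2  | co2 
5  | co2 
6  | co2 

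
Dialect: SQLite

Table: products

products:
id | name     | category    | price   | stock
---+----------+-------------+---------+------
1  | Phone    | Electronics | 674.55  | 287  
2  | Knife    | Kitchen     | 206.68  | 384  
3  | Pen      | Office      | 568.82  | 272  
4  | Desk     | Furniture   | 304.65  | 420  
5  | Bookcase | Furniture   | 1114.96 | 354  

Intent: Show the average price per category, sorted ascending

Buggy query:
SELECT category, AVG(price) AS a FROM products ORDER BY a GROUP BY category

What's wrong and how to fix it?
Bug: GROUP BY must precede ORDER BY

Fix: Reorder: SELECT … FROM … GROUP BY … ORDER BY …

Corrected query:
SELECT category, AVG(price) AS a FROM products GROUP BY category ORDER BY a

Result:
category    | a      
------------+--------
Kitchen     | 206.68 
Office      | 568.82 
Electronics | 674.55 
Furniture   | 709.805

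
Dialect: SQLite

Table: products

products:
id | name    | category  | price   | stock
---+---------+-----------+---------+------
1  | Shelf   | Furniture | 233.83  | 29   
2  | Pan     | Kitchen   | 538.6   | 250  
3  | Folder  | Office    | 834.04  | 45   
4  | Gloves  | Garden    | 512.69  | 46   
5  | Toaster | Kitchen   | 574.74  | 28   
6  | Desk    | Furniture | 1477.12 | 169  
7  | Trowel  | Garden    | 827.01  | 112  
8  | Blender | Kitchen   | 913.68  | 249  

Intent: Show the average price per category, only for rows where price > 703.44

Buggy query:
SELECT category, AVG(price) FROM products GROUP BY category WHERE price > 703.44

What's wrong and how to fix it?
Bug: Row-level WHERE must come before GROUP BY in the clause order

Fix: Place WHERE between FROM and GROUP BY

Corrected query:
SELECT category, AVG(price) FROM products WHERE price > 703.44 GROUP BY category

Result:
category  | AVG(price)
----------+-----------
Furniture | 1477.12   
Garden    | 827.01    
Kitchen   | 913.68    
Office    | 834.04    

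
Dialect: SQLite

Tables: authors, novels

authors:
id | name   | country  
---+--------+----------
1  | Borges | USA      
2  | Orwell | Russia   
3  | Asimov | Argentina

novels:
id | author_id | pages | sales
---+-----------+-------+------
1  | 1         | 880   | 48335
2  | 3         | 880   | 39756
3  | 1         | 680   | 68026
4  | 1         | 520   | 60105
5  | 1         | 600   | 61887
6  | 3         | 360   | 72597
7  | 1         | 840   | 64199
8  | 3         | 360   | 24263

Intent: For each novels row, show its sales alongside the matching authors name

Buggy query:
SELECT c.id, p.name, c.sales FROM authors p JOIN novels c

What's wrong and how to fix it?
Bug: Missing join condition: each novels row is matched to all authors rows instead of just its own

Fix: Specify the join condition linking the foreign key to the parent id

Corrected query:
SELECT c.id, p.name, c.sales FROM authors p JOIN novels c ON c.author_id = p.id

Result:
id | name   | sales
---+--------+------
1  | Borges | 48335
2  | Asimov | 39756
3  | Borges | 68026
4  | Borges | 60105
5  | Borges | 61887
6  | Asimov | 72597
7  | Borges | 64199
8  | Asimov | 24263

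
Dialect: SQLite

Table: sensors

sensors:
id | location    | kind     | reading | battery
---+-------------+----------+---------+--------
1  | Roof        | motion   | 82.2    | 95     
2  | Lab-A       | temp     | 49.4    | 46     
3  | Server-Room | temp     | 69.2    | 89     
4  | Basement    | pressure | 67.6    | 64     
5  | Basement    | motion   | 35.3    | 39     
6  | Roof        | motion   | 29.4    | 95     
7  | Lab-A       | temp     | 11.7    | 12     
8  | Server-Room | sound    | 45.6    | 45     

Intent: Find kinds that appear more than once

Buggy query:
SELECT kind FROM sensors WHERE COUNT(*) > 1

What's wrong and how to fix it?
Bug: WHERE can't reference COUNT(*); aggregates are computed after WHERE

Fix: Group first, then use HAVING for the count condition

Corrected query:
SELECT kind FROM sensors GROUP BY kind HAVING COUNT(*) > 1

Result:
kind  
------
motion
temp  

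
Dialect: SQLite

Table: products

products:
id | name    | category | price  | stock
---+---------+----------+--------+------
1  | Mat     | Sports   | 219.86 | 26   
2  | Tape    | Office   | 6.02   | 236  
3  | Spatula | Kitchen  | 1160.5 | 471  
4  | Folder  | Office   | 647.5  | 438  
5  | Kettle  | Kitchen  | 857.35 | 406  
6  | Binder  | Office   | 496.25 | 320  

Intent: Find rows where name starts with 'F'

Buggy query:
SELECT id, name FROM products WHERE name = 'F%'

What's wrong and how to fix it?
Bug: Wildcards only work with LIKE; '=' treats '%' as a literal character

Fix: Use LIKE for wildcard pattern matching

Corrected query:
SELECT id, name FROM products WHERE name LIKE 'F%'

Result:
id | name  
---+-------
4  | Folder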